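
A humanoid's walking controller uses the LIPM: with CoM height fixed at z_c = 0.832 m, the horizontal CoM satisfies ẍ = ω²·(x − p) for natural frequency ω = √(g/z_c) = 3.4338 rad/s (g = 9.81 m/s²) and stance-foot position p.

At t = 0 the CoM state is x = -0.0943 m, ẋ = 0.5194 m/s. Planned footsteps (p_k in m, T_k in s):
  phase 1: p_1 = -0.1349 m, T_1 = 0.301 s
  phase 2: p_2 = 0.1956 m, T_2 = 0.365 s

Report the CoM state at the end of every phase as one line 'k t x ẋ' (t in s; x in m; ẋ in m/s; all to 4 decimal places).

phase 1: p=-0.1349, T=0.301, ωT=1.033574, cosh=1.583414, sinh=1.227680; start (x,ẋ)=(-0.094300, 0.519400) → end (x,ẋ)=(0.115087, 0.993579)
phase 2: p=0.1956, T=0.365, ωT=1.253337, cosh=1.893780, sinh=1.608230; start (x,ẋ)=(0.115087, 0.993579) → end (x,ẋ)=(0.508471, 1.436998)

1 0.3010 0.1151 0.9936
2 0.6660 0.5085 1.4370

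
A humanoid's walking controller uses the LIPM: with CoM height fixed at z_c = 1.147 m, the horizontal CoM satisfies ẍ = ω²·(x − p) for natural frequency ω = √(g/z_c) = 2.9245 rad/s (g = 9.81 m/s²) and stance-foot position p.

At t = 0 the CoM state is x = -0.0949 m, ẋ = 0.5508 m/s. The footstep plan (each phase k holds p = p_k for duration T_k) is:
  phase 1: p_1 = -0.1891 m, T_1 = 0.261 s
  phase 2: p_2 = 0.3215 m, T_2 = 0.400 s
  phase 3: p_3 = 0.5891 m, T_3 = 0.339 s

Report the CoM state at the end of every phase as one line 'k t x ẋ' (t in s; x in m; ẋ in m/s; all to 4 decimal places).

phase 1: p=-0.1891, T=0.261, ωT=0.763295, cosh=1.305730, sinh=0.839602; start (x,ẋ)=(-0.094900, 0.550800) → end (x,ẋ)=(0.092030, 0.950496)
phase 2: p=0.3215, T=0.400, ωT=1.169800, cosh=1.765889, sinh=1.455460; start (x,ẋ)=(0.092030, 0.950496) → end (x,ẋ)=(0.389323, 0.701735)
phase 3: p=0.5891, T=0.339, ωT=0.991406, cosh=1.533037, sinh=1.161982; start (x,ẋ)=(0.389323, 0.701735) → end (x,ẋ)=(0.561653, 0.396902)

1 0.2610 0.0920 0.9505
2 0.6610 0.3893 0.7017
3 1.0000 0.5617 0.3969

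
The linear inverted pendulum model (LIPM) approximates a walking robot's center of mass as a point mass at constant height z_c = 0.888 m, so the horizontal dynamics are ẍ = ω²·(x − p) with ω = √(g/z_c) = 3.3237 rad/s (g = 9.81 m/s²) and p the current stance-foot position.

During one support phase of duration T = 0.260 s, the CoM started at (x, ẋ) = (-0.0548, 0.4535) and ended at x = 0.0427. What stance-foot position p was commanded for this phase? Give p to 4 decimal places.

p = 0.0349

ωT = 3.3237·0.260 = 0.864162; cosh(ωT) = 1.397211, sinh(ωT) = 0.975806
x(T) = p + (x₀−p)·cosh(ωT) + (ẋ₀/ω)·sinh(ωT) ⇒ p·(1 − cosh) = x(T) − x₀·cosh − (ẋ₀/ω)·sinh
numerator   = 0.0427 − (-0.0548)·1.397211 − (0.4535/3.3237)·0.975806 = -0.013876
denominator = 1 − 1.397211 = -0.397211
p = -0.013876 / -0.397211 = 0.0349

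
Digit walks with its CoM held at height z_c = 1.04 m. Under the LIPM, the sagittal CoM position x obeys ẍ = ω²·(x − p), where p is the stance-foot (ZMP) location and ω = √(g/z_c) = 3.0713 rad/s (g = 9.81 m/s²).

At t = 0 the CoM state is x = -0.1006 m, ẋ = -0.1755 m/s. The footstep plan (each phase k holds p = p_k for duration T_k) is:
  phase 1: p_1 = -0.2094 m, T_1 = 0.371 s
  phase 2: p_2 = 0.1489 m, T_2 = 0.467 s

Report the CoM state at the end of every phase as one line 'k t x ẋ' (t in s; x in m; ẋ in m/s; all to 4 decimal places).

1 0.3710 -0.1021 0.1664
2 0.8380 -0.3006 -1.1571

phase 1: p=-0.2094, T=0.371, ωT=1.139452, cosh=1.722525, sinh=1.402531; start (x,ẋ)=(-0.100600, -0.175500) → end (x,ẋ)=(-0.102133, 0.166363)
phase 2: p=0.1489, T=0.467, ωT=1.434297, cosh=2.217488, sinh=1.979206; start (x,ẋ)=(-0.102133, 0.166363) → end (x,ẋ)=(-0.300554, -1.157052)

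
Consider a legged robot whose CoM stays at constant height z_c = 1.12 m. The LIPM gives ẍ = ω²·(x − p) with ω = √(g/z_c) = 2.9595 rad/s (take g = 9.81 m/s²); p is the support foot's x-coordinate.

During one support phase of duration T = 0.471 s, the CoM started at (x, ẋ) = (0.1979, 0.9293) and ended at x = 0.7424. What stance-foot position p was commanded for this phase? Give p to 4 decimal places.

ωT = 2.9595·0.471 = 1.393924; cosh(ωT) = 2.139369, sinh(ωT) = 1.891269
x(T) = p + (x₀−p)·cosh(ωT) + (ẋ₀/ω)·sinh(ωT) ⇒ p·(1 − cosh) = x(T) − x₀·cosh − (ẋ₀/ω)·sinh
numerator   = 0.7424 − (0.1979)·2.139369 − (0.9293/2.9595)·1.891269 = -0.274850
denominator = 1 − 2.139369 = -1.139369
p = -0.274850 / -1.139369 = 0.2412

p = 0.2412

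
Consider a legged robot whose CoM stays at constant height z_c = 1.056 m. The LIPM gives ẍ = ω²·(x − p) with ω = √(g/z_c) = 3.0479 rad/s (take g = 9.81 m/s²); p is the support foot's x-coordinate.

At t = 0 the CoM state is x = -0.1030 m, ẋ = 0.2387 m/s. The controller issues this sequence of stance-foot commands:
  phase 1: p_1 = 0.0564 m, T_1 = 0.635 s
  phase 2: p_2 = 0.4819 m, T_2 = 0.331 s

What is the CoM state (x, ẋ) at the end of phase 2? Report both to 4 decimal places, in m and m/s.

x = -0.9556, ẋ = -3.8702

phase 1: p=0.0564, T=0.635, ωT=1.935416, cosh=3.535646, sinh=3.391282; start (x,ẋ)=(-0.103000, 0.238700) → end (x,ẋ)=(-0.241590, -0.803646)
phase 2: p=0.4819, T=0.331, ωT=1.008855, cosh=1.553548, sinh=1.188911; start (x,ẋ)=(-0.241590, -0.803646) → end (x,ẋ)=(-0.955558, -3.870199)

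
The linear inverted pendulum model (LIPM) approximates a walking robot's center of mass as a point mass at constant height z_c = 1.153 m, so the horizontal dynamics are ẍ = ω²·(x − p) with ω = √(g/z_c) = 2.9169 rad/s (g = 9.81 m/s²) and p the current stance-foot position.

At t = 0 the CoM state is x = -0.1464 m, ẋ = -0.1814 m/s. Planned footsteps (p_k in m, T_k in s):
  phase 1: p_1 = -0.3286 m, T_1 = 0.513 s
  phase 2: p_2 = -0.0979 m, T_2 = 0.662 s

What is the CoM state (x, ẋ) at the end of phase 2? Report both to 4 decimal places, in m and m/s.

phase 1: p=-0.3286, T=0.513, ωT=1.496370, cosh=2.344695, sinh=2.120754; start (x,ẋ)=(-0.146400, -0.181400) → end (x,ẋ)=(-0.033285, 0.701766)
phase 2: p=-0.0979, T=0.662, ωT=1.930988, cosh=3.520662, sinh=3.375657; start (x,ẋ)=(-0.033285, 0.701766) → end (x,ẋ)=(0.941725, 3.106913)

x = 0.9417, ẋ = 3.1069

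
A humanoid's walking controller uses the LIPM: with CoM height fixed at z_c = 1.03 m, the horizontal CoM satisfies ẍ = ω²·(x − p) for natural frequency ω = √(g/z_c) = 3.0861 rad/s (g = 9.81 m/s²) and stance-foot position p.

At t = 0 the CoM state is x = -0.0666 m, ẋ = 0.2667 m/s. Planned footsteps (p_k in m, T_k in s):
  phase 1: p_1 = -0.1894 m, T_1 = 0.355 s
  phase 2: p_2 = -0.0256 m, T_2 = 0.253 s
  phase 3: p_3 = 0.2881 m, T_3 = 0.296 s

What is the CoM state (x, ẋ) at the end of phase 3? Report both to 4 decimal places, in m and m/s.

phase 1: p=-0.1894, T=0.355, ωT=1.095565, cosh=1.662612, sinh=1.328262; start (x,ẋ)=(-0.066600, 0.266700) → end (x,ẋ)=(0.129557, 0.946794)
phase 2: p=-0.0256, T=0.253, ωT=0.780783, cosh=1.320614, sinh=0.862567; start (x,ẋ)=(0.129557, 0.946794) → end (x,ẋ)=(0.443932, 1.663372)
phase 3: p=0.2881, T=0.296, ωT=0.913486, cosh=1.447060, sinh=1.045937; start (x,ẋ)=(0.443932, 1.663372) → end (x,ẋ)=(1.077346, 2.910005)

x = 1.0773, ẋ = 2.9100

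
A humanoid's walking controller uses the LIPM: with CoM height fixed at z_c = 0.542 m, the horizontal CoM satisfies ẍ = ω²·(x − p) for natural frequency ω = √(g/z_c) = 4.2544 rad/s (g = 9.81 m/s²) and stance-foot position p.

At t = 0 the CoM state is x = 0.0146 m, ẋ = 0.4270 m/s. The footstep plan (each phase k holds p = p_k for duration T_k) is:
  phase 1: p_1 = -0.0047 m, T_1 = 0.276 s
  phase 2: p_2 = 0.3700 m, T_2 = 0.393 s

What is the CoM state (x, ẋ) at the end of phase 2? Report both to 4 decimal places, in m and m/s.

phase 1: p=-0.0047, T=0.276, ωT=1.174214, cosh=1.772331, sinh=1.463269; start (x,ẋ)=(0.014600, 0.427000) → end (x,ẋ)=(0.176369, 0.876934)
phase 2: p=0.3700, T=0.393, ωT=1.671979, cosh=2.755283, sinh=2.567409; start (x,ẋ)=(0.176369, 0.876934) → end (x,ẋ)=(0.365698, 0.301218)

x = 0.3657, ẋ = 0.3012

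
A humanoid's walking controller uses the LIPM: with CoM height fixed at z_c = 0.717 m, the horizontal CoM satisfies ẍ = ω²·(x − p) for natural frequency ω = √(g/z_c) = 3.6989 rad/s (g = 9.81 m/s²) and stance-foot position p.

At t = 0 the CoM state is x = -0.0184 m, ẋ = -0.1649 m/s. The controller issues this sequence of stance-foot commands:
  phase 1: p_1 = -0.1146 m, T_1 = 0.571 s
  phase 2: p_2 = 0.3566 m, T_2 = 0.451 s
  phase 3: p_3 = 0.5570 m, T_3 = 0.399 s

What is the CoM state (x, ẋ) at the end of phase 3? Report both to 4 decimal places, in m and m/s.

phase 1: p=-0.1146, T=0.571, ωT=2.112072, cosh=4.193168, sinh=4.072181; start (x,ẋ)=(-0.018400, -0.164900) → end (x,ẋ)=(0.107242, 0.757568)
phase 2: p=0.3566, T=0.451, ωT=1.668204, cosh=2.745610, sinh=2.557025; start (x,ẋ)=(0.107242, 0.757568) → end (x,ẋ)=(0.195660, -0.278491)
phase 3: p=0.5570, T=0.399, ωT=1.475861, cosh=2.301692, sinh=2.073110; start (x,ẋ)=(0.195660, -0.278491) → end (x,ẋ)=(-0.430777, -3.411833)

x = -0.4308, ẋ = -3.4118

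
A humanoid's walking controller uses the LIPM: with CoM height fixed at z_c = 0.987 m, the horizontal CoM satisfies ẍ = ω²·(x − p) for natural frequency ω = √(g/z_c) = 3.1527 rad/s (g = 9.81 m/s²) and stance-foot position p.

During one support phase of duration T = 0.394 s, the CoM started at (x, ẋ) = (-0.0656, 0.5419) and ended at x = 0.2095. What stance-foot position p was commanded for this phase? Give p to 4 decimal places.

ωT = 3.1527·0.394 = 1.242164; cosh(ωT) = 1.875929, sinh(ωT) = 1.587170
x(T) = p + (x₀−p)·cosh(ωT) + (ẋ₀/ω)·sinh(ωT) ⇒ p·(1 − cosh) = x(T) − x₀·cosh − (ẋ₀/ω)·sinh
numerator   = 0.2095 − (-0.0656)·1.875929 − (0.5419/3.1527)·1.587170 = 0.059751
denominator = 1 − 1.875929 = -0.875929
p = 0.059751 / -0.875929 = -0.0682

p = -0.0682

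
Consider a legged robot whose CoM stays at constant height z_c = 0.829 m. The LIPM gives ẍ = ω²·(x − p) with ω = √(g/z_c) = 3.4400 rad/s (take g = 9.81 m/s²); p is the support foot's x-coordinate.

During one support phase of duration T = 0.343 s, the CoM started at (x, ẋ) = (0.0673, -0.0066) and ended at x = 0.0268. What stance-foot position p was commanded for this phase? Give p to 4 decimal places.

ωT = 3.4400·0.343 = 1.179920; cosh(ωT) = 1.780709, sinh(ωT) = 1.473405
x(T) = p + (x₀−p)·cosh(ωT) + (ẋ₀/ω)·sinh(ωT) ⇒ p·(1 − cosh) = x(T) − x₀·cosh − (ẋ₀/ω)·sinh
numerator   = 0.0268 − (0.0673)·1.780709 − (-0.0066/3.4400)·1.473405 = -0.090215
denominator = 1 − 1.780709 = -0.780709
p = -0.090215 / -0.780709 = 0.1156

p = 0.1156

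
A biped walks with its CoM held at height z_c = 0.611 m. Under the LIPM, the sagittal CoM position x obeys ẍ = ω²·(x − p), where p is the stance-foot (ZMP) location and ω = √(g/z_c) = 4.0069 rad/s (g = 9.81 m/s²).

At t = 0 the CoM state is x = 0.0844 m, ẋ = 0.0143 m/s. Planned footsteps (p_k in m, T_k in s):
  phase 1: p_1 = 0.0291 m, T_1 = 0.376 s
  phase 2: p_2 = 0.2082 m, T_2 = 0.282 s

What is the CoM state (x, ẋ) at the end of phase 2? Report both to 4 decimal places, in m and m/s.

phase 1: p=0.0291, T=0.376, ωT=1.506594, cosh=2.366502, sinh=2.144839; start (x,ẋ)=(0.084400, 0.014300) → end (x,ẋ)=(0.167622, 0.509098)
phase 2: p=0.2082, T=0.282, ωT=1.129946, cosh=1.709270, sinh=1.386219; start (x,ẋ)=(0.167622, 0.509098) → end (x,ẋ)=(0.314968, 0.644798)

x = 0.3150, ẋ = 0.6448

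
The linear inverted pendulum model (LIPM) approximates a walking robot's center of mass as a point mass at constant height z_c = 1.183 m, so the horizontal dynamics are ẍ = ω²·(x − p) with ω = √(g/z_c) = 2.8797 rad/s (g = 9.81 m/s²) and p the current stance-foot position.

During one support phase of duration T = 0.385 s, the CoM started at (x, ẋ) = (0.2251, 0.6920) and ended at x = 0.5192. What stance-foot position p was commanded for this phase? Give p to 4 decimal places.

p = 0.2697

ωT = 2.8797·0.385 = 1.108685; cosh(ωT) = 1.680181, sinh(ωT) = 1.350188
x(T) = p + (x₀−p)·cosh(ωT) + (ẋ₀/ω)·sinh(ωT) ⇒ p·(1 − cosh) = x(T) − x₀·cosh − (ẋ₀/ω)·sinh
numerator   = 0.5192 − (0.2251)·1.680181 − (0.6920/2.8797)·1.350188 = -0.183463
denominator = 1 − 1.680181 = -0.680181
p = -0.183463 / -0.680181 = 0.2697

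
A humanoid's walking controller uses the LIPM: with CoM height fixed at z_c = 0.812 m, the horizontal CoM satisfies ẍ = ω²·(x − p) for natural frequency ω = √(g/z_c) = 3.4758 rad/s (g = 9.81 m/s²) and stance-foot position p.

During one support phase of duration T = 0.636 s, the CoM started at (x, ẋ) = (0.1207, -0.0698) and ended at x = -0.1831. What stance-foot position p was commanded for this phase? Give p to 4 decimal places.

ωT = 3.4758·0.636 = 2.210609; cosh(ωT) = 4.615451, sinh(ωT) = 4.505817
x(T) = p + (x₀−p)·cosh(ωT) + (ẋ₀/ω)·sinh(ωT) ⇒ p·(1 − cosh) = x(T) − x₀·cosh − (ẋ₀/ω)·sinh
numerator   = -0.1831 − (0.1207)·4.615451 − (-0.0698/3.4758)·4.505817 = -0.649700
denominator = 1 − 4.615451 = -3.615451
p = -0.649700 / -3.615451 = 0.1797

p = 0.1797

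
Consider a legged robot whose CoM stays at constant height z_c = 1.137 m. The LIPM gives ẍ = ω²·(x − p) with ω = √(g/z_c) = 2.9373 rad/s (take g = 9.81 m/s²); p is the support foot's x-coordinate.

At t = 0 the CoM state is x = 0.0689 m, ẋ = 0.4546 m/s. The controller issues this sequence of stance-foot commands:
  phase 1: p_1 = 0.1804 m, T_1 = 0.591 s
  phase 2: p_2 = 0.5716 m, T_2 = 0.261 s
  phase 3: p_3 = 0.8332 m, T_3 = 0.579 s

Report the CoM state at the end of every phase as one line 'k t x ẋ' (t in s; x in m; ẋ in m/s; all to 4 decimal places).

1 0.5910 0.2797 0.4295
2 0.8520 0.3130 -0.1616
3 1.4310 -0.7846 -4.5026

phase 1: p=0.1804, T=0.591, ωT=1.735944, cosh=2.925259, sinh=2.749025; start (x,ẋ)=(0.068900, 0.454600) → end (x,ẋ)=(0.279695, 0.429492)
phase 2: p=0.5716, T=0.261, ωT=0.766635, cosh=1.308543, sinh=0.843969; start (x,ẋ)=(0.279695, 0.429492) → end (x,ẋ)=(0.313035, -0.161621)
phase 3: p=0.8332, T=0.579, ωT=1.700697, cosh=2.830159, sinh=2.647603; start (x,ẋ)=(0.313035, -0.161621) → end (x,ẋ)=(-0.784632, -4.502638)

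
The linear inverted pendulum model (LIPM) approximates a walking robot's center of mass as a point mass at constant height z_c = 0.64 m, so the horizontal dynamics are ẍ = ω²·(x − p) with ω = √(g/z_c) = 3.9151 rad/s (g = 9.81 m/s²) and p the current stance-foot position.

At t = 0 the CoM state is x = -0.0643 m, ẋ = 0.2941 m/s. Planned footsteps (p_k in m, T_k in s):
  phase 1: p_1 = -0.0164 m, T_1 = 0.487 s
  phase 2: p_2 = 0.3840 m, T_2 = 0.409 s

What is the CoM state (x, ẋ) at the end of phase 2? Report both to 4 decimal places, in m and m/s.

phase 1: p=-0.0164, T=0.487, ωT=1.906654, cosh=3.439553, sinh=3.290976; start (x,ẋ)=(-0.064300, 0.294100) → end (x,ẋ)=(0.066062, 0.394405)
phase 2: p=0.3840, T=0.409, ωT=1.601276, cosh=2.580498, sinh=2.378858; start (x,ẋ)=(0.066062, 0.394405) → end (x,ẋ)=(-0.196794, -1.943349)

x = -0.1968, ẋ = -1.9433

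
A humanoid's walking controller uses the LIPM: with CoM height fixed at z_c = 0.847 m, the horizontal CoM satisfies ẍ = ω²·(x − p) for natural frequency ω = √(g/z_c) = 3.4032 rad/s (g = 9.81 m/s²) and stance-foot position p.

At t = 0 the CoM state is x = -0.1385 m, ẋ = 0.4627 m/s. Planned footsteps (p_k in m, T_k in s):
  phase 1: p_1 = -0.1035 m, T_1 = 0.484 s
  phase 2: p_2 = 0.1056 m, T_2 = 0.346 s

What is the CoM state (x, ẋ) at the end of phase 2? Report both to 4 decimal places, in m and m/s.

phase 1: p=-0.1035, T=0.484, ωT=1.647149, cosh=2.692377, sinh=2.499778; start (x,ẋ)=(-0.138500, 0.462700) → end (x,ẋ)=(0.142137, 0.948009)
phase 2: p=0.1056, T=0.346, ωT=1.177507, cosh=1.777159, sinh=1.469113; start (x,ẋ)=(0.142137, 0.948009) → end (x,ẋ)=(0.579775, 1.867438)

x = 0.5798, ẋ = 1.8674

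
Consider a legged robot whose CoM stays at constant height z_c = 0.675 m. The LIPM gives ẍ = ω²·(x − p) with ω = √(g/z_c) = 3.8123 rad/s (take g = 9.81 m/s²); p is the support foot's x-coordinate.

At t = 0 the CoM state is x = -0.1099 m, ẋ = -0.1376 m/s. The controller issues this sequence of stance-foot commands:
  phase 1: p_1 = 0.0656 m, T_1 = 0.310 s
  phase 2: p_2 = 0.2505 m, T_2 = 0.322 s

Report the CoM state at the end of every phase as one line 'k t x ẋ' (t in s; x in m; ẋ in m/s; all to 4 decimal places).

1 0.3100 -0.3007 -1.2335
2 0.6320 -1.2756 -5.5636

phase 1: p=0.0656, T=0.310, ωT=1.181813, cosh=1.783501, sinh=1.476779; start (x,ẋ)=(-0.109900, -0.137600) → end (x,ẋ)=(-0.300707, -1.233461)
phase 2: p=0.2505, T=0.322, ωT=1.227561, cosh=1.852950, sinh=1.559944; start (x,ẋ)=(-0.300707, -1.233461) → end (x,ẋ)=(-1.275575, -5.563555)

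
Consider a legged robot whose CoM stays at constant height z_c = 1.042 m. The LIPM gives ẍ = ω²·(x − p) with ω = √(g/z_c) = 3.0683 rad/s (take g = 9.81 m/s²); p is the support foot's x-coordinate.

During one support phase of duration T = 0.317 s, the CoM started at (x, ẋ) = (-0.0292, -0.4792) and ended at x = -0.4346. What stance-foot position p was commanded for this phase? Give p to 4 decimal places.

ωT = 3.0683·0.317 = 0.972651; cosh(ωT) = 1.511513, sinh(ωT) = 1.133434
x(T) = p + (x₀−p)·cosh(ωT) + (ẋ₀/ω)·sinh(ωT) ⇒ p·(1 − cosh) = x(T) − x₀·cosh − (ẋ₀/ω)·sinh
numerator   = -0.4346 − (-0.0292)·1.511513 − (-0.4792/3.0683)·1.133434 = -0.213447
denominator = 1 − 1.511513 = -0.511513
p = -0.213447 / -0.511513 = 0.4173

p = 0.4173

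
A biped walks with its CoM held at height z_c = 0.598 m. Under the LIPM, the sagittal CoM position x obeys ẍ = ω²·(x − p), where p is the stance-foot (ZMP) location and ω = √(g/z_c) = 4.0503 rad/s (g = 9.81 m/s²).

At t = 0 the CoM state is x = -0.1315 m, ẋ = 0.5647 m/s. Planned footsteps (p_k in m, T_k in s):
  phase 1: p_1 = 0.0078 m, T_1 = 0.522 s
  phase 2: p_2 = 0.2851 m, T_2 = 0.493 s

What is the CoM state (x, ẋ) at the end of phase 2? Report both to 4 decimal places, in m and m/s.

x = -0.7535, ẋ = -4.0357

phase 1: p=0.0078, T=0.522, ωT=2.114257, cosh=4.202074, sinh=4.081351; start (x,ẋ)=(-0.131500, 0.564700) → end (x,ẋ)=(-0.008520, 0.070185)
phase 2: p=0.2851, T=0.493, ωT=1.996798, cosh=3.750601, sinh=3.614832; start (x,ẋ)=(-0.008520, 0.070185) → end (x,ẋ)=(-0.753511, -4.035695)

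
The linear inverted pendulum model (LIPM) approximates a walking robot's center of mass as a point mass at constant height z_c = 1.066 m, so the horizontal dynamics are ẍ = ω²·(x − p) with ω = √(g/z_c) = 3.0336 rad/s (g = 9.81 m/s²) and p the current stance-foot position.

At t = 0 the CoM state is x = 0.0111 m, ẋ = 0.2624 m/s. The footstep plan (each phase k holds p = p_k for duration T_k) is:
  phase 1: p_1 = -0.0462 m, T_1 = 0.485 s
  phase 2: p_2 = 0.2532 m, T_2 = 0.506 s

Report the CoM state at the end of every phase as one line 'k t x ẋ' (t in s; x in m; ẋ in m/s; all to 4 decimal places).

1 0.4850 0.2636 0.9600
2 0.9910 0.9787 2.4009

phase 1: p=-0.0462, T=0.485, ωT=1.471296, cosh=2.292252, sinh=2.062624; start (x,ẋ)=(0.011100, 0.262400) → end (x,ẋ)=(0.263559, 0.960023)
phase 2: p=0.2532, T=0.506, ωT=1.535002, cosh=2.428394, sinh=2.212939; start (x,ẋ)=(0.263559, 0.960023) → end (x,ẋ)=(0.978669, 2.400853)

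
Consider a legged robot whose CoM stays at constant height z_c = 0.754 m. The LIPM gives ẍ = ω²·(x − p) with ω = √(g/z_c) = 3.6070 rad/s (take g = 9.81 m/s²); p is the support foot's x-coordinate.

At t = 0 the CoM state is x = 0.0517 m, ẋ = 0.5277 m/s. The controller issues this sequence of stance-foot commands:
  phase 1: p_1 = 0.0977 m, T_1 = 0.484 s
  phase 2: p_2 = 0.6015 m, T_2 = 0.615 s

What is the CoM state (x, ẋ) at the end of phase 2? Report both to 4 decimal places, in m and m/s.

x = 0.8984, ẋ = 1.2817

phase 1: p=0.0977, T=0.484, ωT=1.745788, cosh=2.952461, sinh=2.777954; start (x,ẋ)=(0.051700, 0.527700) → end (x,ẋ)=(0.368298, 1.097090)
phase 2: p=0.6015, T=0.615, ωT=2.218305, cosh=4.650266, sinh=4.541472; start (x,ẋ)=(0.368298, 1.097090) → end (x,ẋ)=(0.898365, 1.281662)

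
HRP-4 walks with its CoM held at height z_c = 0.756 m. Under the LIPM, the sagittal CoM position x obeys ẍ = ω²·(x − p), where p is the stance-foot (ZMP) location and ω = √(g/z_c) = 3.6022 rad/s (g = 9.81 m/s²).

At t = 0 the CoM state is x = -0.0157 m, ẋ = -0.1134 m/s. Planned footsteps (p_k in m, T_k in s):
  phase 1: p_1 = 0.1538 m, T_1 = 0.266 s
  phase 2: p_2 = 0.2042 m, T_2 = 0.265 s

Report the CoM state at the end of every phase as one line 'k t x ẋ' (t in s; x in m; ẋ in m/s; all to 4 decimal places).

1 0.2660 -0.1346 -0.8483
2 0.5310 -0.5617 -2.6154

phase 1: p=0.1538, T=0.266, ωT=0.958185, cosh=1.495275, sinh=1.111686; start (x,ẋ)=(-0.015700, -0.113400) → end (x,ẋ)=(-0.134646, -0.848330)
phase 2: p=0.2042, T=0.265, ωT=0.954583, cosh=1.491280, sinh=1.106307; start (x,ẋ)=(-0.134646, -0.848330) → end (x,ẋ)=(-0.561653, -2.615445)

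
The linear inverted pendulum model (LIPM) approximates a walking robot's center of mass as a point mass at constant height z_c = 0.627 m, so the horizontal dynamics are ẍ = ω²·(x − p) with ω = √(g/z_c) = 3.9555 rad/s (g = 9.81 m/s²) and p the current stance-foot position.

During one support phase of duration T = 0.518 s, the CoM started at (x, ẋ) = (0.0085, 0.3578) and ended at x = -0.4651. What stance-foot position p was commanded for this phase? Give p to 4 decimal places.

ωT = 3.9555·0.518 = 2.048949; cosh(ωT) = 3.944306, sinh(ωT) = 3.815436
x(T) = p + (x₀−p)·cosh(ωT) + (ẋ₀/ω)·sinh(ωT) ⇒ p·(1 − cosh) = x(T) − x₀·cosh − (ẋ₀/ω)·sinh
numerator   = -0.4651 − (0.0085)·3.944306 − (0.3578/3.9555)·3.815436 = -0.843757
denominator = 1 − 3.944306 = -2.944306
p = -0.843757 / -2.944306 = 0.2866

p = 0.2866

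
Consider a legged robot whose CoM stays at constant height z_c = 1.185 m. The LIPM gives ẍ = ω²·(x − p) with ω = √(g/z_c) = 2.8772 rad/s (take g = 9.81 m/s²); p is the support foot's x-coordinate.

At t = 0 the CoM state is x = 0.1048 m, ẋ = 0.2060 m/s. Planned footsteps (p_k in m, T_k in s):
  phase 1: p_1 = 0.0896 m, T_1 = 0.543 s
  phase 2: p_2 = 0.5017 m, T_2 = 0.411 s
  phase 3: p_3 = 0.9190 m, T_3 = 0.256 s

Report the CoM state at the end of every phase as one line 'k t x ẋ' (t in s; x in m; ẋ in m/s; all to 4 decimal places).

1 0.5430 0.2907 0.6126
2 0.9540 0.4399 0.1959
3 1.2100 0.3587 -0.8583

phase 1: p=0.0896, T=0.543, ωT=1.562320, cosh=2.489761, sinh=2.280112; start (x,ẋ)=(0.104800, 0.206000) → end (x,ẋ)=(0.290694, 0.612608)
phase 2: p=0.5017, T=0.411, ωT=1.182529, cosh=1.784559, sinh=1.478057; start (x,ẋ)=(0.290694, 0.612608) → end (x,ẋ)=(0.439853, 0.195899)
phase 3: p=0.9190, T=0.256, ωT=0.736563, cosh=1.283751, sinh=0.804994; start (x,ẋ)=(0.439853, 0.195899) → end (x,ẋ)=(0.358704, -0.858281)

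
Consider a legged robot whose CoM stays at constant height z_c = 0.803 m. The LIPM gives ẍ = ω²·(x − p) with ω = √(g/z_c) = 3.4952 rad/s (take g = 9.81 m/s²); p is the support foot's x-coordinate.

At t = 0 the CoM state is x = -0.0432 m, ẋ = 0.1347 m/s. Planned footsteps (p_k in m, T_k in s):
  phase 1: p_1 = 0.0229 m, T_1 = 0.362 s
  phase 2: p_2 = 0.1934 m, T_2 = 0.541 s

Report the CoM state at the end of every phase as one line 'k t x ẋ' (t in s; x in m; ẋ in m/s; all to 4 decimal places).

1 0.3620 -0.0407 -0.1191
2 0.9030 -0.7101 -3.0523

phase 1: p=0.0229, T=0.362, ωT=1.265262, cosh=1.913094, sinh=1.630929; start (x,ẋ)=(-0.043200, 0.134700) → end (x,ẋ)=(-0.040702, -0.119104)
phase 2: p=0.1934, T=0.541, ωT=1.890903, cosh=3.388143, sinh=3.237207; start (x,ẋ)=(-0.040702, -0.119104) → end (x,ẋ)=(-0.710083, -3.052331)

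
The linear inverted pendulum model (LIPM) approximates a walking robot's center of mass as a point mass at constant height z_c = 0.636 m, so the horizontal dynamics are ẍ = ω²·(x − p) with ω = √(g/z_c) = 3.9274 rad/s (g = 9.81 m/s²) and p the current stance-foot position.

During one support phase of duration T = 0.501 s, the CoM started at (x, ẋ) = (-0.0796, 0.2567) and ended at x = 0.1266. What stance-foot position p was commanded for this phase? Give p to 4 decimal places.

p = -0.0709

ωT = 3.9274·0.501 = 1.967627; cosh(ωT) = 3.646736, sinh(ωT) = 3.506948
x(T) = p + (x₀−p)·cosh(ωT) + (ẋ₀/ω)·sinh(ωT) ⇒ p·(1 − cosh) = x(T) − x₀·cosh − (ẋ₀/ω)·sinh
numerator   = 0.1266 − (-0.0796)·3.646736 − (0.2567/3.9274)·3.506948 = 0.187661
denominator = 1 − 3.646736 = -2.646736
p = 0.187661 / -2.646736 = -0.0709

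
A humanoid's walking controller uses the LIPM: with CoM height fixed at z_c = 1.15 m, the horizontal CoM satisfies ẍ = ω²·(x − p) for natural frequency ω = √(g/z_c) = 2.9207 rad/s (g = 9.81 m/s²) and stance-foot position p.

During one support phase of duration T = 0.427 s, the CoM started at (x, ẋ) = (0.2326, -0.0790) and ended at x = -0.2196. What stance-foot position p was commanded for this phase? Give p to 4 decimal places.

p = 0.6954

ωT = 2.9207·0.427 = 1.247139; cosh(ωT) = 1.883848, sinh(ωT) = 1.596523
x(T) = p + (x₀−p)·cosh(ωT) + (ẋ₀/ω)·sinh(ωT) ⇒ p·(1 − cosh) = x(T) − x₀·cosh − (ẋ₀/ω)·sinh
numerator   = -0.2196 − (0.2326)·1.883848 − (-0.0790/2.9207)·1.596523 = -0.614600
denominator = 1 − 1.883848 = -0.883848
p = -0.614600 / -0.883848 = 0.6954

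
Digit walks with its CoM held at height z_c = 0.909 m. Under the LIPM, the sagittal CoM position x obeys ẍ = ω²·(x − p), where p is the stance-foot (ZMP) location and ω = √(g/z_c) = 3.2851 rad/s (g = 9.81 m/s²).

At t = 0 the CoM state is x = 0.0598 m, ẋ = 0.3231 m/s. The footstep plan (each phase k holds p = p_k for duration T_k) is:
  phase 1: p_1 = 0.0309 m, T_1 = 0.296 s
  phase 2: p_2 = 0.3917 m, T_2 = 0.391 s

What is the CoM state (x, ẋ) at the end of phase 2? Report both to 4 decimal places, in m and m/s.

phase 1: p=0.0309, T=0.296, ωT=0.972390, cosh=1.511217, sinh=1.133039; start (x,ẋ)=(0.059800, 0.323100) → end (x,ẋ)=(0.186012, 0.595844)
phase 2: p=0.3917, T=0.391, ωT=1.284474, cosh=1.944782, sinh=1.667986; start (x,ẋ)=(0.186012, 0.595844) → end (x,ẋ)=(0.294218, 0.031720)

x = 0.2942, ẋ = 0.0317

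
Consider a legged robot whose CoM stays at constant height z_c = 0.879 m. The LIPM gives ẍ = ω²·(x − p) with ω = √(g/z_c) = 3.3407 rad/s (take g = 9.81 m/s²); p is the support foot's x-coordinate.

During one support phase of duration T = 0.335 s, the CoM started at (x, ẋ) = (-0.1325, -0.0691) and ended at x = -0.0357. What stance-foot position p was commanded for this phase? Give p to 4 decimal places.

p = -0.3126

ωT = 3.3407·0.335 = 1.119135; cosh(ωT) = 1.694383, sinh(ωT) = 1.367820
x(T) = p + (x₀−p)·cosh(ωT) + (ẋ₀/ω)·sinh(ωT) ⇒ p·(1 − cosh) = x(T) − x₀·cosh − (ẋ₀/ω)·sinh
numerator   = -0.0357 − (-0.1325)·1.694383 − (-0.0691/3.3407)·1.367820 = 0.217098
denominator = 1 − 1.694383 = -0.694383
p = 0.217098 / -0.694383 = -0.3126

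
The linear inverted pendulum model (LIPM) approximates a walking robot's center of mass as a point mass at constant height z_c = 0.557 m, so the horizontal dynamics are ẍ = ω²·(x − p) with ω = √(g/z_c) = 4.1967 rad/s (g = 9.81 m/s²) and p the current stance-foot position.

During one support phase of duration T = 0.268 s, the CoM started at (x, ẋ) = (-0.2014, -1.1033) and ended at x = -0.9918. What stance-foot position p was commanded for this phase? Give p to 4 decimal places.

p = 0.4087

ωT = 4.1967·0.268 = 1.124716; cosh(ωT) = 1.702043, sinh(ωT) = 1.377298
x(T) = p + (x₀−p)·cosh(ωT) + (ẋ₀/ω)·sinh(ωT) ⇒ p·(1 − cosh) = x(T) − x₀·cosh − (ẋ₀/ω)·sinh
numerator   = -0.9918 − (-0.2014)·1.702043 − (-1.1033/4.1967)·1.377298 = -0.286921
denominator = 1 − 1.702043 = -0.702043
p = -0.286921 / -0.702043 = 0.4087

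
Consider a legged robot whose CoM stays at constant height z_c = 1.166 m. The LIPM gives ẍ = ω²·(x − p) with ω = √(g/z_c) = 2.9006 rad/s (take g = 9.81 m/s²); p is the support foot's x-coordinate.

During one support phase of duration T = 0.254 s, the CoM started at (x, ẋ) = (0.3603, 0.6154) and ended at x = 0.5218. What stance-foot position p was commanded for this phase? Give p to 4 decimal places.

p = 0.3932

ωT = 2.9006·0.254 = 0.736752; cosh(ωT) = 1.283903, sinh(ωT) = 0.805237
x(T) = p + (x₀−p)·cosh(ωT) + (ẋ₀/ω)·sinh(ωT) ⇒ p·(1 − cosh) = x(T) − x₀·cosh − (ẋ₀/ω)·sinh
numerator   = 0.5218 − (0.3603)·1.283903 − (0.6154/2.9006)·0.805237 = -0.111632
denominator = 1 − 1.283903 = -0.283903
p = -0.111632 / -0.283903 = 0.3932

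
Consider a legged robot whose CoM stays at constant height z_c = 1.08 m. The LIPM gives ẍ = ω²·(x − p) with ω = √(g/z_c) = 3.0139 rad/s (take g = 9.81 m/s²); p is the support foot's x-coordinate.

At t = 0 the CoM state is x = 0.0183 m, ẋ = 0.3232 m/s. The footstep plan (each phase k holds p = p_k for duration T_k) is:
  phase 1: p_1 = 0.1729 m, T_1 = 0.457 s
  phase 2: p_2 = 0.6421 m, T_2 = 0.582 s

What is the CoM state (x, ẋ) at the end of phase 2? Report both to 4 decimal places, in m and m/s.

x = -1.3023, ẋ = -5.5809

phase 1: p=0.1729, T=0.457, ωT=1.377352, cosh=2.108318, sinh=1.856073; start (x,ẋ)=(0.018300, 0.323200) → end (x,ẋ)=(0.045993, -0.183427)
phase 2: p=0.6421, T=0.582, ωT=1.754090, cosh=2.975625, sinh=2.802561; start (x,ẋ)=(0.045993, -0.183427) → end (x,ẋ)=(-1.302257, -5.580912)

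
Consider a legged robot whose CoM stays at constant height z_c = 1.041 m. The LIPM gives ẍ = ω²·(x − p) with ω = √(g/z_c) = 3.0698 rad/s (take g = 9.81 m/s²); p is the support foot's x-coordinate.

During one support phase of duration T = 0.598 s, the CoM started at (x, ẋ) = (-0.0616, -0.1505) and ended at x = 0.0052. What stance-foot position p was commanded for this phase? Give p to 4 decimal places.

p = -0.1594

ωT = 3.0698·0.598 = 1.835740; cosh(ωT) = 3.214635, sinh(ωT) = 3.055140
x(T) = p + (x₀−p)·cosh(ωT) + (ẋ₀/ω)·sinh(ωT) ⇒ p·(1 − cosh) = x(T) − x₀·cosh − (ẋ₀/ω)·sinh
numerator   = 0.0052 − (-0.0616)·3.214635 − (-0.1505/3.0698)·3.055140 = 0.353003
denominator = 1 − 3.214635 = -2.214635
p = 0.353003 / -2.214635 = -0.1594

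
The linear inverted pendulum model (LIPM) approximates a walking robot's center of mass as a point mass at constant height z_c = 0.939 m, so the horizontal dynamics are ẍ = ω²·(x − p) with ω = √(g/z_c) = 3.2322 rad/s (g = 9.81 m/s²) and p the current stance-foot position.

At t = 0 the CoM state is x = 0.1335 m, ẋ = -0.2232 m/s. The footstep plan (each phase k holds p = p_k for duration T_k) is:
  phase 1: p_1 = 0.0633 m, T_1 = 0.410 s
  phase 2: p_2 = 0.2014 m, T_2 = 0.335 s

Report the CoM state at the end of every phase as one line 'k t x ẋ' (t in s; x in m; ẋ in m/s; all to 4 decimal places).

1 0.4100 0.0840 -0.0528
2 0.7450 -0.0133 -0.5832

phase 1: p=0.0633, T=0.410, ωT=1.325202, cosh=2.014347, sinh=1.748598; start (x,ẋ)=(0.133500, -0.223200) → end (x,ẋ)=(0.083958, -0.052845)
phase 2: p=0.2014, T=0.335, ωT=1.082787, cosh=1.645774, sinh=1.307124; start (x,ẋ)=(0.083958, -0.052845) → end (x,ẋ)=(-0.013255, -0.583151)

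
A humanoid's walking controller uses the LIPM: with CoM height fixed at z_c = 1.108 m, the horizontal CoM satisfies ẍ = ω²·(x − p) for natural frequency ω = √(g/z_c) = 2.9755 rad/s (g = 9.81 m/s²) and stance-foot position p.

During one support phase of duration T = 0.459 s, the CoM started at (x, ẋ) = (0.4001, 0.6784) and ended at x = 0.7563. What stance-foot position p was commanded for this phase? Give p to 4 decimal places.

ωT = 2.9755·0.459 = 1.365754; cosh(ωT) = 2.086933, sinh(ωT) = 1.831745
x(T) = p + (x₀−p)·cosh(ωT) + (ẋ₀/ω)·sinh(ωT) ⇒ p·(1 − cosh) = x(T) − x₀·cosh − (ẋ₀/ω)·sinh
numerator   = 0.7563 − (0.4001)·2.086933 − (0.6784/2.9755)·1.831745 = -0.496311
denominator = 1 − 2.086933 = -1.086933
p = -0.496311 / -1.086933 = 0.4566

p = 0.4566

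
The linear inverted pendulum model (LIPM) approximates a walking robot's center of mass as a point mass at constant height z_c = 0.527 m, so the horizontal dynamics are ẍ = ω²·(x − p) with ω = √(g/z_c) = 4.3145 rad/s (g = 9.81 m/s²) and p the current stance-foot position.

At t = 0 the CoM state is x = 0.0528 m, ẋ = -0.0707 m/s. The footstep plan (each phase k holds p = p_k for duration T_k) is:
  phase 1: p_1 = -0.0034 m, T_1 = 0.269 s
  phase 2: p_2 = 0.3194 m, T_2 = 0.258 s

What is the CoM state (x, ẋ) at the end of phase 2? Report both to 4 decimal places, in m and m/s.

phase 1: p=-0.0034, T=0.269, ωT=1.160600, cosh=1.752574, sinh=1.439276; start (x,ẋ)=(0.052800, -0.070700) → end (x,ẋ)=(0.071510, 0.225081)
phase 2: p=0.3194, T=0.258, ωT=1.113141, cosh=1.686215, sinh=1.357689; start (x,ẋ)=(0.071510, 0.225081) → end (x,ẋ)=(-0.027767, -1.072544)

x = -0.0278, ẋ = -1.0725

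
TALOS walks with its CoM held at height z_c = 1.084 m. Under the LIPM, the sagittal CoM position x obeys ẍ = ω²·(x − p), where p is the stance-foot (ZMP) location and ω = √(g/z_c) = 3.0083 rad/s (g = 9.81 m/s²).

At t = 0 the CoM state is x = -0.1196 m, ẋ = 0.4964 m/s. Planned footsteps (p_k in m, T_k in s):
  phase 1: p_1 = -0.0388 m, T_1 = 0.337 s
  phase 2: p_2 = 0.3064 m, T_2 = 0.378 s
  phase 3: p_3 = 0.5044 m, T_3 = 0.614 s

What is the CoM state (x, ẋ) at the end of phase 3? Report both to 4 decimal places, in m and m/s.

phase 1: p=-0.0388, T=0.337, ωT=1.013797, cosh=1.559442, sinh=1.196604; start (x,ẋ)=(-0.119600, 0.496400) → end (x,ẋ)=(0.032649, 0.483248)
phase 2: p=0.3064, T=0.378, ωT=1.137137, cosh=1.719283, sinh=1.398547; start (x,ẋ)=(0.032649, 0.483248) → end (x,ẋ)=(0.060404, -0.320900)
phase 3: p=0.5044, T=0.614, ωT=1.847096, cosh=3.249537, sinh=3.091842; start (x,ẋ)=(0.060404, -0.320900) → end (x,ẋ)=(-1.268191, -5.172462)

x = -1.2682, ẋ = -5.1725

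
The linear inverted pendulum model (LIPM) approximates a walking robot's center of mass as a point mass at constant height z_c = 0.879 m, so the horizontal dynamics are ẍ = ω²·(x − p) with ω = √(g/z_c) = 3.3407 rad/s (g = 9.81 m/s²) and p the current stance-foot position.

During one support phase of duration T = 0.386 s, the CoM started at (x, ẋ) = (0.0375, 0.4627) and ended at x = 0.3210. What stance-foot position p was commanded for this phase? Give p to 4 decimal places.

p = -0.0161

ωT = 3.3407·0.386 = 1.289510; cosh(ωT) = 1.953207, sinh(ωT) = 1.677801
x(T) = p + (x₀−p)·cosh(ωT) + (ẋ₀/ω)·sinh(ωT) ⇒ p·(1 − cosh) = x(T) − x₀·cosh − (ẋ₀/ω)·sinh
numerator   = 0.3210 − (0.0375)·1.953207 − (0.4627/3.3407)·1.677801 = 0.015373
denominator = 1 − 1.953207 = -0.953207
p = 0.015373 / -0.953207 = -0.0161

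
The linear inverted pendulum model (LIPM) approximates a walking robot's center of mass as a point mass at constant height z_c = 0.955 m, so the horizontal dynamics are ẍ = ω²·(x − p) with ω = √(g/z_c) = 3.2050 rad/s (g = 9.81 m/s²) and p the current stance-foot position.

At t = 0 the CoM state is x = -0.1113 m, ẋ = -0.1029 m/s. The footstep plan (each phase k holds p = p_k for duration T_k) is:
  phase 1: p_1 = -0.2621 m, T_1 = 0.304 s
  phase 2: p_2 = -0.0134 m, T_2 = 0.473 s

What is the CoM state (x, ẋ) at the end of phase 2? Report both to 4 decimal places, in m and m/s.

x = 0.1166, ẋ = 0.5431

phase 1: p=-0.2621, T=0.304, ωT=0.974320, cosh=1.513407, sinh=1.135958; start (x,ẋ)=(-0.111300, -0.102900) → end (x,ẋ)=(-0.070349, 0.393295)
phase 2: p=-0.0134, T=0.473, ωT=1.515965, cosh=2.386705, sinh=2.167109; start (x,ẋ)=(-0.070349, 0.393295) → end (x,ẋ)=(0.116611, 0.543132)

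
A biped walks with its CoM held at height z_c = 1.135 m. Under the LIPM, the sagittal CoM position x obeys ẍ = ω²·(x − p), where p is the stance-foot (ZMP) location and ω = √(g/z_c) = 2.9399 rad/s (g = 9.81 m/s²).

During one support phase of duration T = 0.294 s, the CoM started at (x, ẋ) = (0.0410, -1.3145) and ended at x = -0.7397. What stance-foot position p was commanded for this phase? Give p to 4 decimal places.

p = 0.9074

ωT = 2.9399·0.294 = 0.864331; cosh(ωT) = 1.397375, sinh(ωT) = 0.976042
x(T) = p + (x₀−p)·cosh(ωT) + (ẋ₀/ω)·sinh(ωT) ⇒ p·(1 − cosh) = x(T) − x₀·cosh − (ẋ₀/ω)·sinh
numerator   = -0.7397 − (0.0410)·1.397375 − (-1.3145/2.9399)·0.976042 = -0.360581
denominator = 1 − 1.397375 = -0.397375
p = -0.360581 / -0.397375 = 0.9074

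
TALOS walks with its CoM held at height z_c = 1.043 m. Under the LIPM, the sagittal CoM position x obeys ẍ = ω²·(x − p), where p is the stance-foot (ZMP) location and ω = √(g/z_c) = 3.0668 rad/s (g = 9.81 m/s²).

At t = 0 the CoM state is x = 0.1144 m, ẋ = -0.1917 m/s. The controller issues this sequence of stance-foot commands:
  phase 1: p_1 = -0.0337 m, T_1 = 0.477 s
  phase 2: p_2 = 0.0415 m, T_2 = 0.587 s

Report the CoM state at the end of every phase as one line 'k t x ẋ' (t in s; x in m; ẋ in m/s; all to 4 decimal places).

1 0.4770 0.1755 0.4920
2 1.0640 0.9300 2.7384

phase 1: p=-0.0337, T=0.477, ωT=1.462864, cosh=2.274940, sinh=2.043368; start (x,ẋ)=(0.114400, -0.191700) → end (x,ẋ)=(0.175491, 0.491978)
phase 2: p=0.0415, T=0.587, ωT=1.800212, cosh=3.108096, sinh=2.942832; start (x,ẋ)=(0.175491, 0.491978) → end (x,ẋ)=(0.930049, 2.738397)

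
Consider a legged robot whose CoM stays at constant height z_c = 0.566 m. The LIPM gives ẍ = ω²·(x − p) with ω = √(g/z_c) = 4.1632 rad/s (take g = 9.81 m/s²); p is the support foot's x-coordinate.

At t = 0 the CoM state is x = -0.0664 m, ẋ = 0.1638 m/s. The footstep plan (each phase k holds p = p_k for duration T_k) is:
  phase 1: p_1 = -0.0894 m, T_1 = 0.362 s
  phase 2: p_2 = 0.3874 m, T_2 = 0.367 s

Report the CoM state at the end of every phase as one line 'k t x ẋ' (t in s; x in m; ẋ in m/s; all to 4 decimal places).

1 0.3620 0.0495 0.5933
2 0.7290 -0.1150 -1.6575

phase 1: p=-0.0894, T=0.362, ωT=1.507078, cosh=2.367541, sinh=2.145984; start (x,ẋ)=(-0.066400, 0.163800) → end (x,ẋ)=(0.049487, 0.593289)
phase 2: p=0.3874, T=0.367, ωT=1.527894, cosh=2.412728, sinh=2.195735; start (x,ẋ)=(0.049487, 0.593289) → end (x,ẋ)=(-0.114983, -1.657518)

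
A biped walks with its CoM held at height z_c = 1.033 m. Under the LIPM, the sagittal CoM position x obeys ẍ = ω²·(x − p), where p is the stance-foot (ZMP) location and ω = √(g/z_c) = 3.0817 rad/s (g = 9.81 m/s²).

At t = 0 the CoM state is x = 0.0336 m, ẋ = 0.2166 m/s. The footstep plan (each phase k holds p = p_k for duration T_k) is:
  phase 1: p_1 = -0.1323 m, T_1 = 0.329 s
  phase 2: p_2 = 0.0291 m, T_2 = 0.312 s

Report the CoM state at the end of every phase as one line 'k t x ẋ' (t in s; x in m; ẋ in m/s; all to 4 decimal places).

1 0.3290 0.2105 0.9496
2 0.6410 0.6452 2.0478

phase 1: p=-0.1323, T=0.329, ωT=1.013879, cosh=1.559541, sinh=1.196732; start (x,ẋ)=(0.033600, 0.216600) → end (x,ẋ)=(0.210541, 0.949631)
phase 2: p=0.0291, T=0.312, ωT=0.961490, cosh=1.498957, sinh=1.116635; start (x,ẋ)=(0.210541, 0.949631) → end (x,ẋ)=(0.645165, 2.047819)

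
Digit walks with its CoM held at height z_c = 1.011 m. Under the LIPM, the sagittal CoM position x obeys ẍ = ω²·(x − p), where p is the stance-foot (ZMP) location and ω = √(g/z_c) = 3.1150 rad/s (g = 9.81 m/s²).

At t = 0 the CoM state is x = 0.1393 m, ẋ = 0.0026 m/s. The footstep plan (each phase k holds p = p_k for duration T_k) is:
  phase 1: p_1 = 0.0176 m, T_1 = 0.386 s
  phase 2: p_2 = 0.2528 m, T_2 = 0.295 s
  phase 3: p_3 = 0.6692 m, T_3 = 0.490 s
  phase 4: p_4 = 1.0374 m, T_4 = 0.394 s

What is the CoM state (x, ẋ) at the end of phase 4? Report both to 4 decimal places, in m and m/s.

phase 1: p=0.0176, T=0.386, ωT=1.202390, cosh=1.814268, sinh=1.513793; start (x,ẋ)=(0.139300, 0.002600) → end (x,ẋ)=(0.239660, 0.578589)
phase 2: p=0.2528, T=0.295, ωT=0.918925, cosh=1.452771, sinh=1.053823; start (x,ẋ)=(0.239660, 0.578589) → end (x,ẋ)=(0.429451, 0.797423)
phase 3: p=0.6692, T=0.490, ωT=1.526350, cosh=2.409339, sinh=2.192012; start (x,ẋ)=(0.429451, 0.797423) → end (x,ẋ)=(0.652706, 0.284228)
phase 4: p=1.0374, T=0.394, ωT=1.227310, cosh=1.852559, sinh=1.559479; start (x,ẋ)=(0.652706, 0.284228) → end (x,ẋ)=(0.467027, -1.342207)

x = 0.4670, ẋ = -1.3422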